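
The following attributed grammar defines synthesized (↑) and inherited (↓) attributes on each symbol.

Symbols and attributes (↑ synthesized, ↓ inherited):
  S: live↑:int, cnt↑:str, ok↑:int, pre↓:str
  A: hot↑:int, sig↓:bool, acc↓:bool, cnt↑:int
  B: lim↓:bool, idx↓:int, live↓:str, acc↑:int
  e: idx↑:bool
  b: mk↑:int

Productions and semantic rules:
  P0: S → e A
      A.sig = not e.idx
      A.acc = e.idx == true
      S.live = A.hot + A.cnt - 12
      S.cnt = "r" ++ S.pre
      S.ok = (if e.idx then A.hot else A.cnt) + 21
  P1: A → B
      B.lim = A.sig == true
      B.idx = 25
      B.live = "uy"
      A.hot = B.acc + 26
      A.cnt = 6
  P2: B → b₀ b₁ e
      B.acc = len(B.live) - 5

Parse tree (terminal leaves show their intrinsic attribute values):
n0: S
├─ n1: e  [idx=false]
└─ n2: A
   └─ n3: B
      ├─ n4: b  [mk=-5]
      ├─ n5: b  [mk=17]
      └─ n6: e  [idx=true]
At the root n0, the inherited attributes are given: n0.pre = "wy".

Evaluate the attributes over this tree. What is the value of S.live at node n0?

17

1. n0.pre = "wy"  [given at root]
2. n1.idx = false  [terminal]
3. n2.sig = true  [not e.idx]
4. n2.acc = false  [e.idx == true]
5. n3.lim = true  [A.sig == true]
6. n3.idx = 25  [25]
7. n3.live = "uy"  ["uy"]
8. n4.mk = -5  [terminal]
9. n5.mk = 17  [terminal]
10. n6.idx = true  [terminal]
11. n3.acc = -3  [len(B.live) - 5]
12. n2.hot = 23  [B.acc + 26]
13. n2.cnt = 6  [6]
14. n0.live = 17  [A.hot + A.cnt - 12]
15. n0.cnt = "rwy"  ["r" ++ S.pre]
16. n0.ok = 27  [(if e.idx then A.hot else A.cnt) + 21]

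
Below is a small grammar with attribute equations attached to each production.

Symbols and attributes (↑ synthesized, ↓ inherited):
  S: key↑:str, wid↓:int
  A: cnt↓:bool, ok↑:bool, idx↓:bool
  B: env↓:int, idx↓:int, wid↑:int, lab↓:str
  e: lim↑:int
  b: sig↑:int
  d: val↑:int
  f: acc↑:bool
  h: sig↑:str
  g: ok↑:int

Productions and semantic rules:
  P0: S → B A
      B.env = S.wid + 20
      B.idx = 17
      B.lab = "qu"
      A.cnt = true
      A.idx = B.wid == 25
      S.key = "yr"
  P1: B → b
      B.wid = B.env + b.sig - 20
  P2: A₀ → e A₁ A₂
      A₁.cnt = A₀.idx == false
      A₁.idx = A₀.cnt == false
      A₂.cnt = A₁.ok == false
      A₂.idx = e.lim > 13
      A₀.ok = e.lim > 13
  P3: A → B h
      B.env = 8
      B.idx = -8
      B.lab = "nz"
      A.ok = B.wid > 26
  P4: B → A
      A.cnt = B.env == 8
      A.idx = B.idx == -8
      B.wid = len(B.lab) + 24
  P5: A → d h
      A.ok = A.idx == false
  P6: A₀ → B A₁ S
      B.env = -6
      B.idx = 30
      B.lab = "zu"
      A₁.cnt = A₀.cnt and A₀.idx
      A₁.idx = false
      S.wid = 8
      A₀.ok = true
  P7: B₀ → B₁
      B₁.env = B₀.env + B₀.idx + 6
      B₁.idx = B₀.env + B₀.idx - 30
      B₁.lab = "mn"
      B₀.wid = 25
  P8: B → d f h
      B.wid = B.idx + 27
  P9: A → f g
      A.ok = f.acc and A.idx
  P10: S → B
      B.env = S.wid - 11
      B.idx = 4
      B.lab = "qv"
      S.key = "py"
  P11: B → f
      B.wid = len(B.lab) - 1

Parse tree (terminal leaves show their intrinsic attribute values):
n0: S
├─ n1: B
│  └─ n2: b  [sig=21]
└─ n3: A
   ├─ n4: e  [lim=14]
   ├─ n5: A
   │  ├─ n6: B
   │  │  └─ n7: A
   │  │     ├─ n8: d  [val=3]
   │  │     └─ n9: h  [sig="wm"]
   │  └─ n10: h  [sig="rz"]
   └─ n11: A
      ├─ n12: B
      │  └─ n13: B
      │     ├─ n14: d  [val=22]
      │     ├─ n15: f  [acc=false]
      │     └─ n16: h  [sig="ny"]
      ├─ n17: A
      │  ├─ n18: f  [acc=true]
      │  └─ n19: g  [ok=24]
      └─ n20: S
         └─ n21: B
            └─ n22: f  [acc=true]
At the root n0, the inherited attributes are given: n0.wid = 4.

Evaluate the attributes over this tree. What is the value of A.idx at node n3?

true

1. n0.wid = 4  [given at root]
2. n1.env = 24  [S.wid + 20]
3. n1.idx = 17  [17]
4. n1.lab = "qu"  ["qu"]
5. n2.sig = 21  [terminal]
6. n1.wid = 25  [B.env + b.sig - 20]
7. n3.cnt = true  [true]
8. n3.idx = true  [B.wid == 25]
9. n4.lim = 14  [terminal]
10. n5.cnt = false  [A₀.idx == false]
11. n5.idx = false  [A₀.cnt == false]
12. n6.env = 8  [8]
13. n6.idx = -8  [-8]
14. n6.lab = "nz"  ["nz"]
15. n7.cnt = true  [B.env == 8]
16. n7.idx = true  [B.idx == -8]
17. n8.val = 3  [terminal]
18. n9.sig = "wm"  [terminal]
19. n7.ok = false  [A.idx == false]
20. n6.wid = 26  [len(B.lab) + 24]
21. n10.sig = "rz"  [terminal]
22. n5.ok = false  [B.wid > 26]
23. n11.cnt = true  [A₁.ok == false]
24. n11.idx = true  [e.lim > 13]
25. n12.env = -6  [-6]
26. n12.idx = 30  [30]
27. n12.lab = "zu"  ["zu"]
28. n13.env = 30  [B₀.env + B₀.idx + 6]
29. n13.idx = -6  [B₀.env + B₀.idx - 30]
30. n13.lab = "mn"  ["mn"]
31. n14.val = 22  [terminal]
32. n15.acc = false  [terminal]
33. n16.sig = "ny"  [terminal]
34. n13.wid = 21  [B.idx + 27]
35. n12.wid = 25  [25]
36. n17.cnt = true  [A₀.cnt and A₀.idx]
37. n17.idx = false  [false]
38. n18.acc = true  [terminal]
39. n19.ok = 24  [terminal]
40. n17.ok = false  [f.acc and A.idx]
41. n20.wid = 8  [8]
42. n21.env = -3  [S.wid - 11]
43. n21.idx = 4  [4]
44. n21.lab = "qv"  ["qv"]
45. n22.acc = true  [terminal]
46. n21.wid = 1  [len(B.lab) - 1]
47. n20.key = "py"  ["py"]
48. n11.ok = true  [true]
49. n3.ok = true  [e.lim > 13]
50. n0.key = "yr"  ["yr"]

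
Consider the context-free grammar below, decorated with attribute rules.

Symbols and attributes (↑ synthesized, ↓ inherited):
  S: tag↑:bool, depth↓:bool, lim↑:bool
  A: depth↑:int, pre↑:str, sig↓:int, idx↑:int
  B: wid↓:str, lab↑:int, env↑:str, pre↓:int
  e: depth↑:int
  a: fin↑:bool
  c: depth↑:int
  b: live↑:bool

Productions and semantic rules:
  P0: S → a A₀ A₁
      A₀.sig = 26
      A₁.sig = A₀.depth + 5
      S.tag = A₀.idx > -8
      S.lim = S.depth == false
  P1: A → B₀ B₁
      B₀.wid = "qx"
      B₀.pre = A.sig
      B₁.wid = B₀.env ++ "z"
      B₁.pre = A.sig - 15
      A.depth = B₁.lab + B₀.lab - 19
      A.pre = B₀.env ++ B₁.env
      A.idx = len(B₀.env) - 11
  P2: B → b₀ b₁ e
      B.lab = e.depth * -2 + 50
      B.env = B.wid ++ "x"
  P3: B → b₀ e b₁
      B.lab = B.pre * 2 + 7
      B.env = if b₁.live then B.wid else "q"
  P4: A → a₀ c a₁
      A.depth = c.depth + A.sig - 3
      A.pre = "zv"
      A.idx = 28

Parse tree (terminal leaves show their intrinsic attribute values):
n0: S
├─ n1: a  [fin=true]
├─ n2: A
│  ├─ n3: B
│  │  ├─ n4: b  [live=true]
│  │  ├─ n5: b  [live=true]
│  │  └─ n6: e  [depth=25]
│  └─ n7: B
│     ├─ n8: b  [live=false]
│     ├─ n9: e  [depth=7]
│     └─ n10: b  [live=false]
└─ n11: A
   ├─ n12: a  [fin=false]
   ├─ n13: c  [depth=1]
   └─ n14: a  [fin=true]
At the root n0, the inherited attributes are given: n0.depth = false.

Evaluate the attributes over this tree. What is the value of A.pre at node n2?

"qxxq"

1. n0.depth = false  [given at root]
2. n1.fin = true  [terminal]
3. n2.sig = 26  [26]
4. n3.wid = "qx"  ["qx"]
5. n3.pre = 26  [A.sig]
6. n4.live = true  [terminal]
7. n5.live = true  [terminal]
8. n6.depth = 25  [terminal]
9. n3.lab = 0  [e.depth * -2 + 50]
10. n3.env = "qxx"  [B.wid ++ "x"]
11. n7.wid = "qxxz"  [B₀.env ++ "z"]
12. n7.pre = 11  [A.sig - 15]
13. n8.live = false  [terminal]
14. n9.depth = 7  [terminal]
15. n10.live = false  [terminal]
16. n7.lab = 29  [B.pre * 2 + 7]
17. n7.env = "q"  [if b₁.live then B.wid else "q"]
18. n2.depth = 10  [B₁.lab + B₀.lab - 19]
19. n2.pre = "qxxq"  [B₀.env ++ B₁.env]
20. n2.idx = -8  [len(B₀.env) - 11]
21. n11.sig = 15  [A₀.depth + 5]
22. n12.fin = false  [terminal]
23. n13.depth = 1  [terminal]
24. n14.fin = true  [terminal]
25. n11.depth = 13  [c.depth + A.sig - 3]
26. n11.pre = "zv"  ["zv"]
27. n11.idx = 28  [28]
28. n0.tag = false  [A₀.idx > -8]
29. n0.lim = true  [S.depth == false]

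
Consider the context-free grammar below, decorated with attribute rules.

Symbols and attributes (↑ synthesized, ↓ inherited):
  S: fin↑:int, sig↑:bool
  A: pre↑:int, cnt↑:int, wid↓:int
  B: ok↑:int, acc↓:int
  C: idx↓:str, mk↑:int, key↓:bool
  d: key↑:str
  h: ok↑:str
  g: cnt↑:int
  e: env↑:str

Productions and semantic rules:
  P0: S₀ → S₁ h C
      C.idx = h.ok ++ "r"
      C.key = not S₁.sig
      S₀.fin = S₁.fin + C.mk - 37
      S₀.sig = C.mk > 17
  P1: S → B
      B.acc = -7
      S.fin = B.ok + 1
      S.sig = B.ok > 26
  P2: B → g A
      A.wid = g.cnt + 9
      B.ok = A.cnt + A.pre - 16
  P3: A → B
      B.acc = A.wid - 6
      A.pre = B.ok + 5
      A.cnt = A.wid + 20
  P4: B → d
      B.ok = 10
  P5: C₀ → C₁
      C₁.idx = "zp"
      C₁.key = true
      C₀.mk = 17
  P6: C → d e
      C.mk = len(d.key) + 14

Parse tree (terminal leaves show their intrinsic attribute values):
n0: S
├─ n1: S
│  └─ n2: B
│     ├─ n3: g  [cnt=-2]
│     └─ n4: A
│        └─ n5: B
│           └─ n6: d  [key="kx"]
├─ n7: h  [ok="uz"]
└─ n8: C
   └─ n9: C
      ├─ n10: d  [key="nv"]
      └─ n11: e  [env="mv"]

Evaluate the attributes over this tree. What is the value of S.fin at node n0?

7

1. n2.acc = -7  [-7]
2. n3.cnt = -2  [terminal]
3. n4.wid = 7  [g.cnt + 9]
4. n5.acc = 1  [A.wid - 6]
5. n6.key = "kx"  [terminal]
6. n5.ok = 10  [10]
7. n4.pre = 15  [B.ok + 5]
8. n4.cnt = 27  [A.wid + 20]
9. n2.ok = 26  [A.cnt + A.pre - 16]
10. n1.fin = 27  [B.ok + 1]
11. n1.sig = false  [B.ok > 26]
12. n7.ok = "uz"  [terminal]
13. n8.idx = "uzr"  [h.ok ++ "r"]
14. n8.key = true  [not S₁.sig]
15. n9.idx = "zp"  ["zp"]
16. n9.key = true  [true]
17. n10.key = "nv"  [terminal]
18. n11.env = "mv"  [terminal]
19. n9.mk = 16  [len(d.key) + 14]
20. n8.mk = 17  [17]
21. n0.fin = 7  [S₁.fin + C.mk - 37]
22. n0.sig = false  [C.mk > 17]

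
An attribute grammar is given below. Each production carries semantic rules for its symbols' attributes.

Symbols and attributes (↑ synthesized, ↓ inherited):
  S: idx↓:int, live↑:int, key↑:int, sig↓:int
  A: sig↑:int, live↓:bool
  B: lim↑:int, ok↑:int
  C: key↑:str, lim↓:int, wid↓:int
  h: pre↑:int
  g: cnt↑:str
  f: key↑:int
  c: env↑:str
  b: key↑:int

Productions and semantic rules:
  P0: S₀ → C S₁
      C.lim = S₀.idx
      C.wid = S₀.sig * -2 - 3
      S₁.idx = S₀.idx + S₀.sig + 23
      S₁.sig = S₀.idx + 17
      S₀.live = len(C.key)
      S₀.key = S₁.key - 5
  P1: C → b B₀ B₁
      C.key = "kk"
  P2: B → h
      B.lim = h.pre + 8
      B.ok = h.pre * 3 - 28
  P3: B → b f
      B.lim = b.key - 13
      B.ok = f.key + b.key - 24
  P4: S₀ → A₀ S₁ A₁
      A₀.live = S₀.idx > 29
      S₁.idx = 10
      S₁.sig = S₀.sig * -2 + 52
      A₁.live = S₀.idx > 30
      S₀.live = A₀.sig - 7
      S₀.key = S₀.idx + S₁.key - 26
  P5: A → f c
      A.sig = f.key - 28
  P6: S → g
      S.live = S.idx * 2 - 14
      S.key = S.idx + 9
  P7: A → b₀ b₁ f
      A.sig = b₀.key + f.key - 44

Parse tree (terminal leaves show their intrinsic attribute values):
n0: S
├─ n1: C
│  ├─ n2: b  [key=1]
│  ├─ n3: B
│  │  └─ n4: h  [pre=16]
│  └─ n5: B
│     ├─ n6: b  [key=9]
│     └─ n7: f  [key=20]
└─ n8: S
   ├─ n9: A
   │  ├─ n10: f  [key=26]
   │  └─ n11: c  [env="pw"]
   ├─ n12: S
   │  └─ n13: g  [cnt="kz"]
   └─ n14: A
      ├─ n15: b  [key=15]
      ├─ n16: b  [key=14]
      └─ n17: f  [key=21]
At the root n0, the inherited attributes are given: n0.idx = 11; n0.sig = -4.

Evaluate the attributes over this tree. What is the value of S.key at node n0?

1. n0.idx = 11  [given at root]
2. n0.sig = -4  [given at root]
3. n1.lim = 11  [S₀.idx]
4. n1.wid = 5  [S₀.sig * -2 - 3]
5. n2.key = 1  [terminal]
6. n4.pre = 16  [terminal]
7. n3.lim = 24  [h.pre + 8]
8. n3.ok = 20  [h.pre * 3 - 28]
9. n6.key = 9  [terminal]
10. n7.key = 20  [terminal]
11. n5.lim = -4  [b.key - 13]
12. n5.ok = 5  [f.key + b.key - 24]
13. n1.key = "kk"  ["kk"]
14. n8.idx = 30  [S₀.idx + S₀.sig + 23]
15. n8.sig = 28  [S₀.idx + 17]
16. n9.live = true  [S₀.idx > 29]
17. n10.key = 26  [terminal]
18. n11.env = "pw"  [terminal]
19. n9.sig = -2  [f.key - 28]
20. n12.idx = 10  [10]
21. n12.sig = -4  [S₀.sig * -2 + 52]
22. n13.cnt = "kz"  [terminal]
23. n12.live = 6  [S.idx * 2 - 14]
24. n12.key = 19  [S.idx + 9]
25. n14.live = false  [S₀.idx > 30]
26. n15.key = 15  [terminal]
27. n16.key = 14  [terminal]
28. n17.key = 21  [terminal]
29. n14.sig = -8  [b₀.key + f.key - 44]
30. n8.live = -9  [A₀.sig - 7]
31. n8.key = 23  [S₀.idx + S₁.key - 26]
32. n0.live = 2  [len(C.key)]
33. n0.key = 18  [S₁.key - 5]

18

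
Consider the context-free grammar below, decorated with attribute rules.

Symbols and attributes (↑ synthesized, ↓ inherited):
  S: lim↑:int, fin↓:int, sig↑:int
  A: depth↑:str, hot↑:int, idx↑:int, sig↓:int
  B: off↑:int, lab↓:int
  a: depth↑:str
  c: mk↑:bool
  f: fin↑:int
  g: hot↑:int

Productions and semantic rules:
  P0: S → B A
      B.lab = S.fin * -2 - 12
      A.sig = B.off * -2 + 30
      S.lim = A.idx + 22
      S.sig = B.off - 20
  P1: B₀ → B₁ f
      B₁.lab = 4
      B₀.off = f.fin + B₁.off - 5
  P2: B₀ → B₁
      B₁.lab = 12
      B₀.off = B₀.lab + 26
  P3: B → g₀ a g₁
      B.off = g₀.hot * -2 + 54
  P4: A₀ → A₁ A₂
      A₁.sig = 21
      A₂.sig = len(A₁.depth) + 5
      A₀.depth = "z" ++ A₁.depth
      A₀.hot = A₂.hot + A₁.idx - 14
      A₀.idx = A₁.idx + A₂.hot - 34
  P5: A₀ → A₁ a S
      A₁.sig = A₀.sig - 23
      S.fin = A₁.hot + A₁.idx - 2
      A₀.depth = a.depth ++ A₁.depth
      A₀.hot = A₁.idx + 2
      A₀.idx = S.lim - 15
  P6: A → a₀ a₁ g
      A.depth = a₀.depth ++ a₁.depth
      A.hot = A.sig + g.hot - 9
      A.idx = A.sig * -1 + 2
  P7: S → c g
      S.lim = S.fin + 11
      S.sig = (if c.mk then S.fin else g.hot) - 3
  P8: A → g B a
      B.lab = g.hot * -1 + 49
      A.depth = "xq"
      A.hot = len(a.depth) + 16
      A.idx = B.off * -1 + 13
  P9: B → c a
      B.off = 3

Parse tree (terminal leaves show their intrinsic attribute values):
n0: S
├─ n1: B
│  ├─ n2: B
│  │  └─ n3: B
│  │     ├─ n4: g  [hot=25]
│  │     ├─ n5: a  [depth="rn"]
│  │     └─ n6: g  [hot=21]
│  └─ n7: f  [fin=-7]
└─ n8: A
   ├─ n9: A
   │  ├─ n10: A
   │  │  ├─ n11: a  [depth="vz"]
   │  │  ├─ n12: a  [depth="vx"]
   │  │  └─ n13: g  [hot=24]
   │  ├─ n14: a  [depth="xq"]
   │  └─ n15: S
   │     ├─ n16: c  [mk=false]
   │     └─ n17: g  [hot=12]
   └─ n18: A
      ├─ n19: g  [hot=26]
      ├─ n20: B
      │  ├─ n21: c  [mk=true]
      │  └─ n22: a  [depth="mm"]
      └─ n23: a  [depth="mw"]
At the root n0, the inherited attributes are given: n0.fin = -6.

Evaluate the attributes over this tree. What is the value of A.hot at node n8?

15

1. n0.fin = -6  [given at root]
2. n1.lab = 0  [S.fin * -2 - 12]
3. n2.lab = 4  [4]
4. n3.lab = 12  [12]
5. n4.hot = 25  [terminal]
6. n5.depth = "rn"  [terminal]
7. n6.hot = 21  [terminal]
8. n3.off = 4  [g₀.hot * -2 + 54]
9. n2.off = 30  [B₀.lab + 26]
10. n7.fin = -7  [terminal]
11. n1.off = 18  [f.fin + B₁.off - 5]
12. n8.sig = -6  [B.off * -2 + 30]
13. n9.sig = 21  [21]
14. n10.sig = -2  [A₀.sig - 23]
15. n11.depth = "vz"  [terminal]
16. n12.depth = "vx"  [terminal]
17. n13.hot = 24  [terminal]
18. n10.depth = "vzvx"  [a₀.depth ++ a₁.depth]
19. n10.hot = 13  [A.sig + g.hot - 9]
20. n10.idx = 4  [A.sig * -1 + 2]
21. n14.depth = "xq"  [terminal]
22. n15.fin = 15  [A₁.hot + A₁.idx - 2]
23. n16.mk = false  [terminal]
24. n17.hot = 12  [terminal]
25. n15.lim = 26  [S.fin + 11]
26. n15.sig = 9  [(if c.mk then S.fin else g.hot) - 3]
27. n9.depth = "xqvzvx"  [a.depth ++ A₁.depth]
28. n9.hot = 6  [A₁.idx + 2]
29. n9.idx = 11  [S.lim - 15]
30. n18.sig = 11  [len(A₁.depth) + 5]
31. n19.hot = 26  [terminal]
32. n20.lab = 23  [g.hot * -1 + 49]
33. n21.mk = true  [terminal]
34. n22.depth = "mm"  [terminal]
35. n20.off = 3  [3]
36. n23.depth = "mw"  [terminal]
37. n18.depth = "xq"  ["xq"]
38. n18.hot = 18  [len(a.depth) + 16]
39. n18.idx = 10  [B.off * -1 + 13]
40. n8.depth = "zxqvzvx"  ["z" ++ A₁.depth]
41. n8.hot = 15  [A₂.hot + A₁.idx - 14]
42. n8.idx = -5  [A₁.idx + A₂.hot - 34]
43. n0.lim = 17  [A.idx + 22]
44. n0.sig = -2  [B.off - 20]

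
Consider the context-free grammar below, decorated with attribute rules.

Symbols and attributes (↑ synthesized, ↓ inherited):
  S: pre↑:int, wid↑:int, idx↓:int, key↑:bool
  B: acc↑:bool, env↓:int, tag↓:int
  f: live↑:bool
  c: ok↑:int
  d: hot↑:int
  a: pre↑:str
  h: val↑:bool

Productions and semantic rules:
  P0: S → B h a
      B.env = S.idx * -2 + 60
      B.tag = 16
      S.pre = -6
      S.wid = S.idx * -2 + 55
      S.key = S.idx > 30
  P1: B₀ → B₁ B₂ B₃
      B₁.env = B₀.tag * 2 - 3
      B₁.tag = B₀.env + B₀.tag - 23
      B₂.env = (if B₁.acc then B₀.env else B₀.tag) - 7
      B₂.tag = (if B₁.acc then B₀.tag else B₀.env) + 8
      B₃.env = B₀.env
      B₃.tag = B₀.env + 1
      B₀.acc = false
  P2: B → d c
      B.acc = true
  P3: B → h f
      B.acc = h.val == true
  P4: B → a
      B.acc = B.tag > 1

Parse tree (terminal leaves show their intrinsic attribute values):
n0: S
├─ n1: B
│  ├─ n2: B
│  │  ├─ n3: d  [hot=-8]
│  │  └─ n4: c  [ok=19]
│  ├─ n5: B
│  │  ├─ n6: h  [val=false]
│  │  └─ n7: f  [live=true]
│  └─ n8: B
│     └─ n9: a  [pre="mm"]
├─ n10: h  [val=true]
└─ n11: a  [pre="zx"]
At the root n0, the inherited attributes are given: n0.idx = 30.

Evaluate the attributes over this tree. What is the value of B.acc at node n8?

1. n0.idx = 30  [given at root]
2. n1.env = 0  [S.idx * -2 + 60]
3. n1.tag = 16  [16]
4. n2.env = 29  [B₀.tag * 2 - 3]
5. n2.tag = -7  [B₀.env + B₀.tag - 23]
6. n3.hot = -8  [terminal]
7. n4.ok = 19  [terminal]
8. n2.acc = true  [true]
9. n5.env = -7  [(if B₁.acc then B₀.env else B₀.tag) - 7]
10. n5.tag = 24  [(if B₁.acc then B₀.tag else B₀.env) + 8]
11. n6.val = false  [terminal]
12. n7.live = true  [terminal]
13. n5.acc = false  [h.val == true]
14. n8.env = 0  [B₀.env]
15. n8.tag = 1  [B₀.env + 1]
16. n9.pre = "mm"  [terminal]
17. n8.acc = false  [B.tag > 1]
18. n1.acc = false  [false]
19. n10.val = true  [terminal]
20. n11.pre = "zx"  [terminal]
21. n0.pre = -6  [-6]
22. n0.wid = -5  [S.idx * -2 + 55]
23. n0.key = false  [S.idx > 30]

false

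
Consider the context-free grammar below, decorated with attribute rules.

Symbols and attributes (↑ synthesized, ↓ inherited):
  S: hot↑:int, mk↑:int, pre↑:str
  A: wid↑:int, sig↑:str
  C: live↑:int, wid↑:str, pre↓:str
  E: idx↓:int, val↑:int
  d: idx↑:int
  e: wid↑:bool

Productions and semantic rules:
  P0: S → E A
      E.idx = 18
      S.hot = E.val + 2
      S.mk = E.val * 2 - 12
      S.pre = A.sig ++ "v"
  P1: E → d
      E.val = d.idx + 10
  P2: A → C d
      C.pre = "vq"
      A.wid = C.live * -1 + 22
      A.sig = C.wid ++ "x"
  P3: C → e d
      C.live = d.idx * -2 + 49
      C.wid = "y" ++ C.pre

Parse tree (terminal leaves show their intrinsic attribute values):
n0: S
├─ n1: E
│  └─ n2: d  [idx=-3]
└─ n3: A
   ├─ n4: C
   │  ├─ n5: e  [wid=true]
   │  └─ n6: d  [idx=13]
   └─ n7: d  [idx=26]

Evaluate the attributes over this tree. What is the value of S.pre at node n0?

"yvqxv"

1. n1.idx = 18  [18]
2. n2.idx = -3  [terminal]
3. n1.val = 7  [d.idx + 10]
4. n4.pre = "vq"  ["vq"]
5. n5.wid = true  [terminal]
6. n6.idx = 13  [terminal]
7. n4.live = 23  [d.idx * -2 + 49]
8. n4.wid = "yvq"  ["y" ++ C.pre]
9. n7.idx = 26  [terminal]
10. n3.wid = -1  [C.live * -1 + 22]
11. n3.sig = "yvqx"  [C.wid ++ "x"]
12. n0.hot = 9  [E.val + 2]
13. n0.mk = 2  [E.val * 2 - 12]
14. n0.pre = "yvqxv"  [A.sig ++ "v"]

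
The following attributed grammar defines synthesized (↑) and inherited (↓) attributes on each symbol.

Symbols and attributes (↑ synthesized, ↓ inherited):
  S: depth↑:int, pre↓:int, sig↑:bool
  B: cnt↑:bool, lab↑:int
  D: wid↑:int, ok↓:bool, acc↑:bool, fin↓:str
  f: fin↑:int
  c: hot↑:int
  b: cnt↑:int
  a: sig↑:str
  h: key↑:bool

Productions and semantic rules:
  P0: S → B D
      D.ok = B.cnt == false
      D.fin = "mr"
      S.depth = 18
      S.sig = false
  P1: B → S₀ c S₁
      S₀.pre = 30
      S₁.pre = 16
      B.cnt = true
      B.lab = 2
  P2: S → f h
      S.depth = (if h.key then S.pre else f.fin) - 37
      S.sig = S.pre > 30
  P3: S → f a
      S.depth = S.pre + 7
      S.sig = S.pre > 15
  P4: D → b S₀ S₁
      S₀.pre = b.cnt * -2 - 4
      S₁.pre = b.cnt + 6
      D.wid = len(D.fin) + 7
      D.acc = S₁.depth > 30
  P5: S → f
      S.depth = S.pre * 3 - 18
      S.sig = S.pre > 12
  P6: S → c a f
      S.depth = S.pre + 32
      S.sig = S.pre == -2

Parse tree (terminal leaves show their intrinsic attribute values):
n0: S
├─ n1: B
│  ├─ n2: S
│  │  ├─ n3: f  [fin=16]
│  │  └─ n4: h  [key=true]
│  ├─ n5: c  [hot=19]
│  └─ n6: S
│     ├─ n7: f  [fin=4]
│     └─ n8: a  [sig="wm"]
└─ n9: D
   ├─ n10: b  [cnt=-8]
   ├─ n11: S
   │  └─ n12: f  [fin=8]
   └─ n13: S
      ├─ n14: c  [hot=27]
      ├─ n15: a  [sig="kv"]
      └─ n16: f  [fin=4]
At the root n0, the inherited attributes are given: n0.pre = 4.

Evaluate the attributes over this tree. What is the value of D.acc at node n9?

1. n0.pre = 4  [given at root]
2. n2.pre = 30  [30]
3. n3.fin = 16  [terminal]
4. n4.key = true  [terminal]
5. n2.depth = -7  [(if h.key then S.pre else f.fin) - 37]
6. n2.sig = false  [S.pre > 30]
7. n5.hot = 19  [terminal]
8. n6.pre = 16  [16]
9. n7.fin = 4  [terminal]
10. n8.sig = "wm"  [terminal]
11. n6.depth = 23  [S.pre + 7]
12. n6.sig = true  [S.pre > 15]
13. n1.cnt = true  [true]
14. n1.lab = 2  [2]
15. n9.ok = false  [B.cnt == false]
16. n9.fin = "mr"  ["mr"]
17. n10.cnt = -8  [terminal]
18. n11.pre = 12  [b.cnt * -2 - 4]
19. n12.fin = 8  [terminal]
20. n11.depth = 18  [S.pre * 3 - 18]
21. n11.sig = false  [S.pre > 12]
22. n13.pre = -2  [b.cnt + 6]
23. n14.hot = 27  [terminal]
24. n15.sig = "kv"  [terminal]
25. n16.fin = 4  [terminal]
26. n13.depth = 30  [S.pre + 32]
27. n13.sig = true  [S.pre == -2]
28. n9.wid = 9  [len(D.fin) + 7]
29. n9.acc = false  [S₁.depth > 30]
30. n0.depth = 18  [18]
31. n0.sig = false  [false]

false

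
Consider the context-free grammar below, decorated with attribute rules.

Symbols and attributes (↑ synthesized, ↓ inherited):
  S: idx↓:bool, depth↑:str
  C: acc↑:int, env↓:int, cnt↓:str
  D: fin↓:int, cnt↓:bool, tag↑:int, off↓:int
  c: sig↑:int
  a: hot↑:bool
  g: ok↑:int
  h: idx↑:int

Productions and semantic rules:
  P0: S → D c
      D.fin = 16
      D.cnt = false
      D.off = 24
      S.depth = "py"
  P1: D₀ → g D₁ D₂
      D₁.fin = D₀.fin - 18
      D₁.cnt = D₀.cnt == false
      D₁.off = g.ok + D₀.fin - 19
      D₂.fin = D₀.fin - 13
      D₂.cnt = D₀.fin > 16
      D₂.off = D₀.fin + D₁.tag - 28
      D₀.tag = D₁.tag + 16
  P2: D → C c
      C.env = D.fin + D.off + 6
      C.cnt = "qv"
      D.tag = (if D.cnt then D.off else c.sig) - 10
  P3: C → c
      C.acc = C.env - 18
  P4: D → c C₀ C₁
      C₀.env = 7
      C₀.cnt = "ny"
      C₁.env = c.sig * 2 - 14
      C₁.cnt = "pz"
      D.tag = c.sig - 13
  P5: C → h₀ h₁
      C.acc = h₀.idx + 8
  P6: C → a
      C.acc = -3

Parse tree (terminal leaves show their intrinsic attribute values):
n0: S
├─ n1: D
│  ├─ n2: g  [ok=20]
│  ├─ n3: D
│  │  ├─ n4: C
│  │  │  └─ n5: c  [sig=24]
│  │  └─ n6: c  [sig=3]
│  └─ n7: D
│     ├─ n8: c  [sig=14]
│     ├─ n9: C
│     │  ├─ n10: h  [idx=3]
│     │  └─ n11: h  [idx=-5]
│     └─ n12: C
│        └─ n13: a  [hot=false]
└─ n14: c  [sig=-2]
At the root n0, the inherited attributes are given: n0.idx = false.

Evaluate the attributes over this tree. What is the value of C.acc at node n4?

1. n0.idx = false  [given at root]
2. n1.fin = 16  [16]
3. n1.cnt = false  [false]
4. n1.off = 24  [24]
5. n2.ok = 20  [terminal]
6. n3.fin = -2  [D₀.fin - 18]
7. n3.cnt = true  [D₀.cnt == false]
8. n3.off = 17  [g.ok + D₀.fin - 19]
9. n4.env = 21  [D.fin + D.off + 6]
10. n4.cnt = "qv"  ["qv"]
11. n5.sig = 24  [terminal]
12. n4.acc = 3  [C.env - 18]
13. n6.sig = 3  [terminal]
14. n3.tag = 7  [(if D.cnt then D.off else c.sig) - 10]
15. n7.fin = 3  [D₀.fin - 13]
16. n7.cnt = false  [D₀.fin > 16]
17. n7.off = -5  [D₀.fin + D₁.tag - 28]
18. n8.sig = 14  [terminal]
19. n9.env = 7  [7]
20. n9.cnt = "ny"  ["ny"]
21. n10.idx = 3  [terminal]
22. n11.idx = -5  [terminal]
23. n9.acc = 11  [h₀.idx + 8]
24. n12.env = 14  [c.sig * 2 - 14]
25. n12.cnt = "pz"  ["pz"]
26. n13.hot = false  [terminal]
27. n12.acc = -3  [-3]
28. n7.tag = 1  [c.sig - 13]
29. n1.tag = 23  [D₁.tag + 16]
30. n14.sig = -2  [terminal]
31. n0.depth = "py"  ["py"]

3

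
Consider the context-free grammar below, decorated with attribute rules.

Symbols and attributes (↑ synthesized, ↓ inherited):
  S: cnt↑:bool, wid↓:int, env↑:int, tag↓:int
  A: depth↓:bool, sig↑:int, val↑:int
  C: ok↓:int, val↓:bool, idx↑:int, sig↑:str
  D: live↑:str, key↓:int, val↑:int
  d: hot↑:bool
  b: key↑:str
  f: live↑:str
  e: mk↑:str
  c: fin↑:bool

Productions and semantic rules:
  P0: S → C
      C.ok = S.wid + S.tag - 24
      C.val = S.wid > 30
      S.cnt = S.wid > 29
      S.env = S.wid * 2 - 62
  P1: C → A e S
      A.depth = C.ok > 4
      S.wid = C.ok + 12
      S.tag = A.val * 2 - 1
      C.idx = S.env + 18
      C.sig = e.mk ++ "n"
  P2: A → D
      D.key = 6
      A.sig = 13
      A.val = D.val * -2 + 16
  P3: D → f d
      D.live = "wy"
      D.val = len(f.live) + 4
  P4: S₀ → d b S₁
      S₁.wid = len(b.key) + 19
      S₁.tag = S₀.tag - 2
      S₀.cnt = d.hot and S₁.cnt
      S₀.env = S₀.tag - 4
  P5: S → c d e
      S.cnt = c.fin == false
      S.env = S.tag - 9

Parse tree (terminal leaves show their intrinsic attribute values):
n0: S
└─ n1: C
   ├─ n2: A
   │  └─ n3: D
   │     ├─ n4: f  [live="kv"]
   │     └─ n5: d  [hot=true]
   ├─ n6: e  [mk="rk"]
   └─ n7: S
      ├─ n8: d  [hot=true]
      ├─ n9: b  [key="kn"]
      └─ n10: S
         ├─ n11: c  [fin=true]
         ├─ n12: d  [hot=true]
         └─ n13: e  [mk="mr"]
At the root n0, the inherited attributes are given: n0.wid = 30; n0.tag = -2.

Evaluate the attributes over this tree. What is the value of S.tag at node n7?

1. n0.wid = 30  [given at root]
2. n0.tag = -2  [given at root]
3. n1.ok = 4  [S.wid + S.tag - 24]
4. n1.val = false  [S.wid > 30]
5. n2.depth = false  [C.ok > 4]
6. n3.key = 6  [6]
7. n4.live = "kv"  [terminal]
8. n5.hot = true  [terminal]
9. n3.live = "wy"  ["wy"]
10. n3.val = 6  [len(f.live) + 4]
11. n2.sig = 13  [13]
12. n2.val = 4  [D.val * -2 + 16]
13. n6.mk = "rk"  [terminal]
14. n7.wid = 16  [C.ok + 12]
15. n7.tag = 7  [A.val * 2 - 1]
16. n8.hot = true  [terminal]
17. n9.key = "kn"  [terminal]
18. n10.wid = 21  [len(b.key) + 19]
19. n10.tag = 5  [S₀.tag - 2]
20. n11.fin = true  [terminal]
21. n12.hot = true  [terminal]
22. n13.mk = "mr"  [terminal]
23. n10.cnt = false  [c.fin == false]
24. n10.env = -4  [S.tag - 9]
25. n7.cnt = false  [d.hot and S₁.cnt]
26. n7.env = 3  [S₀.tag - 4]
27. n1.idx = 21  [S.env + 18]
28. n1.sig = "rkn"  [e.mk ++ "n"]
29. n0.cnt = true  [S.wid > 29]
30. n0.env = -2  [S.wid * 2 - 62]

7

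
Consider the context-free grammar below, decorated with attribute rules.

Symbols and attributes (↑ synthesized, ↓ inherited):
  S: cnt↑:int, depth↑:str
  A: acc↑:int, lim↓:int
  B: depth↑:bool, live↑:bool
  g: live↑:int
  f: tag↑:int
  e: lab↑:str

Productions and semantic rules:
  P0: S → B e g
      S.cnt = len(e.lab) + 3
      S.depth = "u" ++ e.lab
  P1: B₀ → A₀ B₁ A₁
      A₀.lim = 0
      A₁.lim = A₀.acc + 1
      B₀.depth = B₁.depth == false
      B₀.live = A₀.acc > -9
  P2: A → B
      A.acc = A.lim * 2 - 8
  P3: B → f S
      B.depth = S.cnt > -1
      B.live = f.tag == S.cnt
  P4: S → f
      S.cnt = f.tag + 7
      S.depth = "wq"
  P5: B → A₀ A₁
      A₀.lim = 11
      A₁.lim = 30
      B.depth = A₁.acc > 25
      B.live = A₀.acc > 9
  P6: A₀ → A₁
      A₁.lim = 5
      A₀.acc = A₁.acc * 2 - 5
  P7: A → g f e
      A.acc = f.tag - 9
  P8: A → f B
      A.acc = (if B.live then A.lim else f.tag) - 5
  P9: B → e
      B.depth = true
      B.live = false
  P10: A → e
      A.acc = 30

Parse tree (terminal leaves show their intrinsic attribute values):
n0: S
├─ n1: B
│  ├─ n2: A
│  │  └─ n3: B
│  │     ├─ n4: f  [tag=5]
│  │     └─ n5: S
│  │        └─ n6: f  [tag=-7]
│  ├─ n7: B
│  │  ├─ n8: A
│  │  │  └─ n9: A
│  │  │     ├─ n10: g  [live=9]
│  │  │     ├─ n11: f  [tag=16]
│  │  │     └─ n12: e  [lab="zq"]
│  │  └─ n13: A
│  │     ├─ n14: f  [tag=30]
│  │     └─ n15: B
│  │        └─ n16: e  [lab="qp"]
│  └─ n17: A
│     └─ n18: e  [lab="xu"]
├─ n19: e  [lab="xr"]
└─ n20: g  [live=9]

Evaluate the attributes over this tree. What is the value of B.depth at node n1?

true

1. n2.lim = 0  [0]
2. n4.tag = 5  [terminal]
3. n6.tag = -7  [terminal]
4. n5.cnt = 0  [f.tag + 7]
5. n5.depth = "wq"  ["wq"]
6. n3.depth = true  [S.cnt > -1]
7. n3.live = false  [f.tag == S.cnt]
8. n2.acc = -8  [A.lim * 2 - 8]
9. n8.lim = 11  [11]
10. n9.lim = 5  [5]
11. n10.live = 9  [terminal]
12. n11.tag = 16  [terminal]
13. n12.lab = "zq"  [terminal]
14. n9.acc = 7  [f.tag - 9]
15. n8.acc = 9  [A₁.acc * 2 - 5]
16. n13.lim = 30  [30]
17. n14.tag = 30  [terminal]
18. n16.lab = "qp"  [terminal]
19. n15.depth = true  [true]
20. n15.live = false  [false]
21. n13.acc = 25  [(if B.live then A.lim else f.tag) - 5]
22. n7.depth = false  [A₁.acc > 25]
23. n7.live = false  [A₀.acc > 9]
24. n17.lim = -7  [A₀.acc + 1]
25. n18.lab = "xu"  [terminal]
26. n17.acc = 30  [30]
27. n1.depth = true  [B₁.depth == false]
28. n1.live = true  [A₀.acc > -9]
29. n19.lab = "xr"  [terminal]
30. n20.live = 9  [terminal]
31. n0.cnt = 5  [len(e.lab) + 3]
32. n0.depth = "uxr"  ["u" ++ e.lab]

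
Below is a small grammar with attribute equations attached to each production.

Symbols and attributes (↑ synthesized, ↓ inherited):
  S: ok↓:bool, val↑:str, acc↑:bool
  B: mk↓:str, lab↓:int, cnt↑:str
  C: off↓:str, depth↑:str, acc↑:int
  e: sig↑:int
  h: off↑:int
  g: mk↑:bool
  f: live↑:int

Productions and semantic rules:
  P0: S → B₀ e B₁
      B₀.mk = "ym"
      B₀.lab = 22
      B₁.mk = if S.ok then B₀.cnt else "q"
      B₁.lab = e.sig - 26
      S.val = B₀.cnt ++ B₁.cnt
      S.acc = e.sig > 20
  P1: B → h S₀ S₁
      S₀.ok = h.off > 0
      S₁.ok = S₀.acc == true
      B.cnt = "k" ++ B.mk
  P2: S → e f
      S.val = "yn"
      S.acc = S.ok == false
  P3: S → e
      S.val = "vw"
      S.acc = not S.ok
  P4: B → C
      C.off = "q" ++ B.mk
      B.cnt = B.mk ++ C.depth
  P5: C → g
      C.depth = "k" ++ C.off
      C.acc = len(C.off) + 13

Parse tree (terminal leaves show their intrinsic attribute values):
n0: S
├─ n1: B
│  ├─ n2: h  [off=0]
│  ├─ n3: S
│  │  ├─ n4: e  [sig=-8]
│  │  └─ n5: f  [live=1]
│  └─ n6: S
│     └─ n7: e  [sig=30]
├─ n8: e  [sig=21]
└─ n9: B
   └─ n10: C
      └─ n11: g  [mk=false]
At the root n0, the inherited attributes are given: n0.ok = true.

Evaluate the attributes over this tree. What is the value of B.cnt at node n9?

"kymkqkym"

1. n0.ok = true  [given at root]
2. n1.mk = "ym"  ["ym"]
3. n1.lab = 22  [22]
4. n2.off = 0  [terminal]
5. n3.ok = false  [h.off > 0]
6. n4.sig = -8  [terminal]
7. n5.live = 1  [terminal]
8. n3.val = "yn"  ["yn"]
9. n3.acc = true  [S.ok == false]
10. n6.ok = true  [S₀.acc == true]
11. n7.sig = 30  [terminal]
12. n6.val = "vw"  ["vw"]
13. n6.acc = false  [not S.ok]
14. n1.cnt = "kym"  ["k" ++ B.mk]
15. n8.sig = 21  [terminal]
16. n9.mk = "kym"  [if S.ok then B₀.cnt else "q"]
17. n9.lab = -5  [e.sig - 26]
18. n10.off = "qkym"  ["q" ++ B.mk]
19. n11.mk = false  [terminal]
20. n10.depth = "kqkym"  ["k" ++ C.off]
21. n10.acc = 17  [len(C.off) + 13]
22. n9.cnt = "kymkqkym"  [B.mk ++ C.depth]
23. n0.val = "kymkymkqkym"  [B₀.cnt ++ B₁.cnt]
24. n0.acc = true  [e.sig > 20]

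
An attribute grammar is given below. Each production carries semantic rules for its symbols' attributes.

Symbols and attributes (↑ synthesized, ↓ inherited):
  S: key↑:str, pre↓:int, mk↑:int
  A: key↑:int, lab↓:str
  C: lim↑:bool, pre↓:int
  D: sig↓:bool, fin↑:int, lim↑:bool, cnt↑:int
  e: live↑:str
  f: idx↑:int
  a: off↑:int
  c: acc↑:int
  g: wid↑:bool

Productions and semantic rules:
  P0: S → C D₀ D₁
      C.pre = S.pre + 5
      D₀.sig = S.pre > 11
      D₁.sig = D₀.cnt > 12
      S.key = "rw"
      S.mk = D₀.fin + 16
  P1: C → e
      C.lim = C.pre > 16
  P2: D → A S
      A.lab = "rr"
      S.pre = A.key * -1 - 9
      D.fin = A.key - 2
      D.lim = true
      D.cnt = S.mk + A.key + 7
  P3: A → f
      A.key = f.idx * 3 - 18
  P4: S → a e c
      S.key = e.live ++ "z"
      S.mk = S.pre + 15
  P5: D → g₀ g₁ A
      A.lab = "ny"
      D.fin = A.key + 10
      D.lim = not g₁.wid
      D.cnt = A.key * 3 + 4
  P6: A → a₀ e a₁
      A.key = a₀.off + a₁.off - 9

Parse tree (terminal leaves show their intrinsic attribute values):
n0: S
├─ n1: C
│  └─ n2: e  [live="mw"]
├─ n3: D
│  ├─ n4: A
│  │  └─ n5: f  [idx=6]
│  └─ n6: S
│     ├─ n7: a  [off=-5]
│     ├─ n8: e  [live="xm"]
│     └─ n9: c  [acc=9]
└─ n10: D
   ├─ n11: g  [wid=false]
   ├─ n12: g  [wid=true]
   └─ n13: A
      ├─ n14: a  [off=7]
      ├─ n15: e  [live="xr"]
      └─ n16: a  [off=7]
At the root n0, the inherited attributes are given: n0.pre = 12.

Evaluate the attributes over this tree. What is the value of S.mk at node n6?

6

1. n0.pre = 12  [given at root]
2. n1.pre = 17  [S.pre + 5]
3. n2.live = "mw"  [terminal]
4. n1.lim = true  [C.pre > 16]
5. n3.sig = true  [S.pre > 11]
6. n4.lab = "rr"  ["rr"]
7. n5.idx = 6  [terminal]
8. n4.key = 0  [f.idx * 3 - 18]
9. n6.pre = -9  [A.key * -1 - 9]
10. n7.off = -5  [terminal]
11. n8.live = "xm"  [terminal]
12. n9.acc = 9  [terminal]
13. n6.key = "xmz"  [e.live ++ "z"]
14. n6.mk = 6  [S.pre + 15]
15. n3.fin = -2  [A.key - 2]
16. n3.lim = true  [true]
17. n3.cnt = 13  [S.mk + A.key + 7]
18. n10.sig = true  [D₀.cnt > 12]
19. n11.wid = false  [terminal]
20. n12.wid = true  [terminal]
21. n13.lab = "ny"  ["ny"]
22. n14.off = 7  [terminal]
23. n15.live = "xr"  [terminal]
24. n16.off = 7  [terminal]
25. n13.key = 5  [a₀.off + a₁.off - 9]
26. n10.fin = 15  [A.key + 10]
27. n10.lim = false  [not g₁.wid]
28. n10.cnt = 19  [A.key * 3 + 4]
29. n0.key = "rw"  ["rw"]
30. n0.mk = 14  [D₀.fin + 16]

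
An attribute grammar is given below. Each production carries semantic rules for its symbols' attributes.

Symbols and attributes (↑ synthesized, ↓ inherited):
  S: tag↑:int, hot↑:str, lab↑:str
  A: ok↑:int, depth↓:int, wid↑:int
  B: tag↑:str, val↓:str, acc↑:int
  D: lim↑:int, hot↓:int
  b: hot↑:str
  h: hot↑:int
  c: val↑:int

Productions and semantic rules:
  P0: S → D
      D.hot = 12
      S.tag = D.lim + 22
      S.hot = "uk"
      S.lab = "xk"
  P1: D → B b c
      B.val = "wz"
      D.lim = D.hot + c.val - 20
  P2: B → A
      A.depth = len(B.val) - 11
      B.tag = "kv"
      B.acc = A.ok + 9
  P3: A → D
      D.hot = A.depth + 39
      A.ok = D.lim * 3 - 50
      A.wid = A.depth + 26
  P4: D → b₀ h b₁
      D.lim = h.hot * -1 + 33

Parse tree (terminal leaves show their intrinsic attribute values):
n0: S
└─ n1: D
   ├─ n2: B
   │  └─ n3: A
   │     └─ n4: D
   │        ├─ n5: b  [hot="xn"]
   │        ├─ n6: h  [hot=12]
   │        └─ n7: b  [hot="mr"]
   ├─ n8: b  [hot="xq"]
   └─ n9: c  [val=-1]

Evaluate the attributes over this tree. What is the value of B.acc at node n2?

1. n1.hot = 12  [12]
2. n2.val = "wz"  ["wz"]
3. n3.depth = -9  [len(B.val) - 11]
4. n4.hot = 30  [A.depth + 39]
5. n5.hot = "xn"  [terminal]
6. n6.hot = 12  [terminal]
7. n7.hot = "mr"  [terminal]
8. n4.lim = 21  [h.hot * -1 + 33]
9. n3.ok = 13  [D.lim * 3 - 50]
10. n3.wid = 17  [A.depth + 26]
11. n2.tag = "kv"  ["kv"]
12. n2.acc = 22  [A.ok + 9]
13. n8.hot = "xq"  [terminal]
14. n9.val = -1  [terminal]
15. n1.lim = -9  [D.hot + c.val - 20]
16. n0.tag = 13  [D.lim + 22]
17. n0.hot = "uk"  ["uk"]
18. n0.lab = "xk"  ["xk"]

22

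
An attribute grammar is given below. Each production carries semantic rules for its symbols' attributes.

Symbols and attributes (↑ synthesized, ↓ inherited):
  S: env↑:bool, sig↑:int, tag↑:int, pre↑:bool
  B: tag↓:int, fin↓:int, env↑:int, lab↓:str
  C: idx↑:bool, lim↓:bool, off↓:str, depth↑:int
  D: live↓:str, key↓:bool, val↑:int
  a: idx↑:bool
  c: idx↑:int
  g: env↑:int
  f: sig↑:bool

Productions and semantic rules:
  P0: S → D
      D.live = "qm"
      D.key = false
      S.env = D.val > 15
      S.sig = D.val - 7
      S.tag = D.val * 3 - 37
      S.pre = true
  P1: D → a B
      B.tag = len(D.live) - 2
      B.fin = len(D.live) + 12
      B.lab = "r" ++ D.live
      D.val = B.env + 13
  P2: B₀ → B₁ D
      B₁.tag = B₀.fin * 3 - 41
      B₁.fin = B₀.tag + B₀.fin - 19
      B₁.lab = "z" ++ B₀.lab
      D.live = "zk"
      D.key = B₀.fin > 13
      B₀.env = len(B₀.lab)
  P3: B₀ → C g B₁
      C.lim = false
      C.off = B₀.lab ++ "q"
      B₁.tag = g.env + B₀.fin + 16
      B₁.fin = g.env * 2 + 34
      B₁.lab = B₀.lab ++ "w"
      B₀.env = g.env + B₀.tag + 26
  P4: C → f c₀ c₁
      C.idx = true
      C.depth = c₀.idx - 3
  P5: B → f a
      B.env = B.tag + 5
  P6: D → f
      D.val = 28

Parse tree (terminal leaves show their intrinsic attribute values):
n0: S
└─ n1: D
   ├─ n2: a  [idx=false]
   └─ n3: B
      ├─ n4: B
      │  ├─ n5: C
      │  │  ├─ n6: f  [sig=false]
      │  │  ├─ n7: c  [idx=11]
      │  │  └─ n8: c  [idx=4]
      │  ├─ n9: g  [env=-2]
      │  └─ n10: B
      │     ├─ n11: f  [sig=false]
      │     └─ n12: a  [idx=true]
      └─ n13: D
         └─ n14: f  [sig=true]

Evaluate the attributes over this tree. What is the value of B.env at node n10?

14

1. n1.live = "qm"  ["qm"]
2. n1.key = false  [false]
3. n2.idx = false  [terminal]
4. n3.tag = 0  [len(D.live) - 2]
5. n3.fin = 14  [len(D.live) + 12]
6. n3.lab = "rqm"  ["r" ++ D.live]
7. n4.tag = 1  [B₀.fin * 3 - 41]
8. n4.fin = -5  [B₀.tag + B₀.fin - 19]
9. n4.lab = "zrqm"  ["z" ++ B₀.lab]
10. n5.lim = false  [false]
11. n5.off = "zrqmq"  [B₀.lab ++ "q"]
12. n6.sig = false  [terminal]
13. n7.idx = 11  [terminal]
14. n8.idx = 4  [terminal]
15. n5.idx = true  [true]
16. n5.depth = 8  [c₀.idx - 3]
17. n9.env = -2  [terminal]
18. n10.tag = 9  [g.env + B₀.fin + 16]
19. n10.fin = 30  [g.env * 2 + 34]
20. n10.lab = "zrqmw"  [B₀.lab ++ "w"]
21. n11.sig = false  [terminal]
22. n12.idx = true  [terminal]
23. n10.env = 14  [B.tag + 5]
24. n4.env = 25  [g.env + B₀.tag + 26]
25. n13.live = "zk"  ["zk"]
26. n13.key = true  [B₀.fin > 13]
27. n14.sig = true  [terminal]
28. n13.val = 28  [28]
29. n3.env = 3  [len(B₀.lab)]
30. n1.val = 16  [B.env + 13]
31. n0.env = true  [D.val > 15]
32. n0.sig = 9  [D.val - 7]
33. n0.tag = 11  [D.val * 3 - 37]
34. n0.pre = true  [true]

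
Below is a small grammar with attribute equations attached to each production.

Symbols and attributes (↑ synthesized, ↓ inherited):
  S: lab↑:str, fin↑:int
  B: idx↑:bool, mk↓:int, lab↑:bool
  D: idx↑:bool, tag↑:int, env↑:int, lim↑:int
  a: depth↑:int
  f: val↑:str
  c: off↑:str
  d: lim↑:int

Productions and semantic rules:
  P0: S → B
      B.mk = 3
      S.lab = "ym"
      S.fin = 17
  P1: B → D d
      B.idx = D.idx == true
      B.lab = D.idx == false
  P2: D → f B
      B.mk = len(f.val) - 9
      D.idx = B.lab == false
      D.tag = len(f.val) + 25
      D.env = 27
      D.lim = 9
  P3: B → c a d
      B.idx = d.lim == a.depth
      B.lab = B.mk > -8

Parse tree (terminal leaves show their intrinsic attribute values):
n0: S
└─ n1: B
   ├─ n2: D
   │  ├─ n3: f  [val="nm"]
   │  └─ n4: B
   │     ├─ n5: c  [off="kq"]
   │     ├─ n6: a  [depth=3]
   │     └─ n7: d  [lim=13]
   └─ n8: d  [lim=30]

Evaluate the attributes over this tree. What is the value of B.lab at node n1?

true

1. n1.mk = 3  [3]
2. n3.val = "nm"  [terminal]
3. n4.mk = -7  [len(f.val) - 9]
4. n5.off = "kq"  [terminal]
5. n6.depth = 3  [terminal]
6. n7.lim = 13  [terminal]
7. n4.idx = false  [d.lim == a.depth]
8. n4.lab = true  [B.mk > -8]
9. n2.idx = false  [B.lab == false]
10. n2.tag = 27  [len(f.val) + 25]
11. n2.env = 27  [27]
12. n2.lim = 9  [9]
13. n8.lim = 30  [terminal]
14. n1.idx = false  [D.idx == true]
15. n1.lab = true  [D.idx == false]
16. n0.lab = "ym"  ["ym"]
17. n0.fin = 17  [17]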